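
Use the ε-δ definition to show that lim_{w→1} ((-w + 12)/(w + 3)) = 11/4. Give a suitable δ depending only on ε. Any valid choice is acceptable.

Fix ε > 0. We want δ > 0 with 0 < |w − 1| < δ ⇒ |(-w + 12)/(w + 3) − (11/4)| < ε.
Combining over a common denominator, (-w + 12)/(w + 3) − (11/4) = [(-w + 12)·4 − 11·(w + 3)] / [4·(w + 3)] = -15(w − 1) / (4(w + 3)).
So |(-w + 12)/(w + 3) − (11/4)| = 15|w − 1| / (4·|w + 3|).
Require δ ≤ 2, so |w + 3| ≥ |4| − |w − 1| > 4 − 2 = 2.
Hence |(-w + 12)/(w + 3) − (11/4)| < 15|w − 1|/(4·2) = (15/8)|w − 1|, which is < ε once |w − 1| < (8/15)ε.
Take δ = min(2, (8/15)ε). Then 0 < |w − 1| < δ forces both bounds, so |(-w + 12)/(w + 3) − (11/4)| < ε.

δ = min(2, (8/15)ε)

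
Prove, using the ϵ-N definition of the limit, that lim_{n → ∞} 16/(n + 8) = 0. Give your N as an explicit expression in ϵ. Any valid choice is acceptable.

N = 16/ϵ

Suppose ϵ > 0. For n ≥ 1, |16/(n + 8) − 0| = 16/(n + 8) ≤ 16/n.
We need 16/n < ϵ, i.e. n > 16/ϵ.
Take N = 16/ϵ. If n > N then |16/(n + 8)| ≤ 16/n < ϵ.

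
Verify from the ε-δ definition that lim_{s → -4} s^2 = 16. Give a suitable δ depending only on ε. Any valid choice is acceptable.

Suppose ε > 0. We seek δ > 0 with 0 < |s + 4| < δ ⇒ |s^2 − 16| < ε.
Factor: s^2 − 16 = (s + 4)(s - 4), so |s^2 − 16| = |s + 4|·|s - 4|.
Impose δ ≤ 1 so that |s| < 5; then |s - 4| ≤ 9.
Hence |s^2 − 16| ≤ 9|s + 4|, which is < ε once |s + 4| < ε/9.
Take δ = min(1, ε/9). If 0 < |s + 4| < δ then both bounds hold and |s^2 − 16| ≤ 9|s + 4| < 9·(ε/9) = ε.

δ = min(1, ε/9)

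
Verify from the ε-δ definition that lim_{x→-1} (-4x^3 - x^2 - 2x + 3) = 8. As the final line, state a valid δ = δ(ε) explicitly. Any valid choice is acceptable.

δ = min(1, ε/27)

Let ε > 0. We want δ > 0 such that 0 < |x + 1| < δ implies |(-4x^3 - x^2 - 2x + 3) − 8| < ε.
(-4x^3 - x^2 - 2x + 3) − 8 = -4x^3 - x^2 - 2x - 5 = (x + 1)(-4x^2 + 3x - 5).
So |(-4x^3 - x^2 - 2x + 3) − 8| = |x + 1|·|-4x^2 + 3x - 5|.
Assume first that |x + 1| < 1, so |x| < 2. Then |-4x^2 + 3x - 5| ≤ 4·2^2 + 3·2 + 5 = 27.
Hence |(-4x^3 - x^2 - 2x + 3) − 8| ≤ 27|x + 1| < ε provided |x + 1| < ε/27.
Choosing δ = min(1, ε/27) ensures both conditions, hence |(-4x^3 - x^2 - 2x + 3) − 8| < ε.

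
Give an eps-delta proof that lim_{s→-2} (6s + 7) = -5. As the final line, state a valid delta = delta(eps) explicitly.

delta = eps/6

Suppose eps > 0. We need delta > 0 so that 0 < |s + 2| < delta implies |(6s + 7) + 5| < eps.
|(6s + 7) + 5| = |6s + 12| = 6|s + 2|.
So 6|s + 2| < eps exactly when |s + 2| < eps/6.
Choosing delta = eps/6 gives |(6s + 7) + 5| = 6|s + 2| < eps whenever |s + 2| < delta.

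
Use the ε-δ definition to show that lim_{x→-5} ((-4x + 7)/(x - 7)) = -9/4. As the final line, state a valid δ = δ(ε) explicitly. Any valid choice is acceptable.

Suppose ε > 0. We want δ > 0 with 0 < |x + 5| < δ ⇒ |(-4x + 7)/(x - 7) + 9/4| < ε.
Combining over a common denominator, (-4x + 7)/(x - 7) + 9/4 = [(-4x + 7)·(-12) − 27·(x - 7)] / [(-12)·(x - 7)] = 21(x + 5) / ((-12)(x - 7)).
So |(-4x + 7)/(x - 7) + 9/4| = 21|x + 5| / (12·|x − 7|).
Restrict δ ≤ 6. Then |x + 5| < 6 gives |x − 7| = |(x + 5) + (-12)| ≥ 12 − 6 = 6.
Hence |(-4x + 7)/(x - 7) + 9/4| < 21|x + 5|/(12·6) = (7/24)|x + 5|, which is < ε once |x + 5| < (24/7)ε.
Take δ = min(6, (24/7)ε). Then 0 < |x + 5| < δ forces both bounds, so |(-4x + 7)/(x - 7) + 9/4| < ε.

δ = min(6, (24/7)ε)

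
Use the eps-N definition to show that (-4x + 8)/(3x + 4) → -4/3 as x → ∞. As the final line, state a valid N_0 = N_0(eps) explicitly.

Let eps > 0 be given. We seek N_0 > 0 such that x > N_0 implies |(-4x + 8)/(3x + 4) + 4/3| < eps.
(-4x + 8)/(3x + 4) + 4/3 = (3(-4x + 8) − (-4)(3x + 4)) / (3(3x + 4)) = 40/(3(3x + 4)).
For x > 0 we have 3x + 4 > 3x, so |(-4x + 8)/(3x + 4) + 4/3| = 40/(3(3x + 4)) < 40/(3·3x) = (40/9)/x.
Thus |(-4x + 8)/(3x + 4) + 4/3| < eps whenever x > (40/9)/eps.
Take N_0 = (40/9)/eps. If x > N_0 then |(-4x + 8)/(3x + 4) + 4/3| < (40/9)/x < eps.

N_0 = (40/9)/eps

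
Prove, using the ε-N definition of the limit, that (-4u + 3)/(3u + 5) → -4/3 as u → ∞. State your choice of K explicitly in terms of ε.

K = (29/9)/ε

Fix ε > 0. We seek K > 0 such that u > K implies |(-4u + 3)/(3u + 5) + 4/3| < ε.
(-4u + 3)/(3u + 5) + 4/3 = (3(-4u + 3) − (-4)(3u + 5)) / (3(3u + 5)) = 29/(3(3u + 5)).
For u > 0 we have 3u + 5 > 3u, so |(-4u + 3)/(3u + 5) + 4/3| = 29/(3(3u + 5)) < 29/(3·3u) = (29/9)/u.
Thus |(-4u + 3)/(3u + 5) + 4/3| < ε whenever u > (29/9)/ε.
Take K = (29/9)/ε. If u > K then |(-4u + 3)/(3u + 5) + 4/3| < (29/9)/u < ε.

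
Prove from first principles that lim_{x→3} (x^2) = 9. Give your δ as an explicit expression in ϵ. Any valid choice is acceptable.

δ = min(1, ϵ/7)

Fix ϵ > 0. We seek δ > 0 with 0 < |x − 3| < δ ⇒ |x^2 − 9| < ϵ.
Factor: x^2 − 9 = (x − 3)(x + 3), so |x^2 − 9| = |x − 3|·|x + 3|.
Impose δ ≤ 1 so that |x| < 4; then |x + 3| ≤ 7.
Hence |x^2 − 9| ≤ 7|x − 3|, which is < ϵ once |x − 3| < ϵ/7.
Take δ = min(1, ϵ/7). If 0 < |x − 3| < δ then both bounds hold and |x^2 − 9| ≤ 7|x − 3| < 7·(ϵ/7) = ϵ.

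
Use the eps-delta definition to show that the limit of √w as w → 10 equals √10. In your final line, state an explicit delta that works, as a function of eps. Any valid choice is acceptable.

Let eps > 0 be given. We want delta > 0 such that 0 < |w − 10| < delta implies |√w − √10| < eps.
Rationalise: √w − √10 = (w − 10)/(√w + √10), so |√w − √10| = |w − 10|/(√w + √10).
Restrict delta ≤ 10 so that |w − 10| < 10 forces w > 0, and then √w + √10 > √10.
Hence |√w − √10| < |w − 10|/√10, which is < eps once |w − 10| < √10·eps.
Take delta = min(10, √10·eps). If 0 < |w − 10| < delta then w > 0 and |√w − √10| < |w − 10|/√10 < eps.

delta = min(10, √10·eps)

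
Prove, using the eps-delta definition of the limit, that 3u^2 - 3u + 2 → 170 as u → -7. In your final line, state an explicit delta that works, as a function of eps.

delta = min(1, eps/48)

Suppose eps > 0. We want delta > 0 such that 0 < |u + 7| < delta implies |(3u^2 - 3u + 2) − 170| < eps.
(3u^2 - 3u + 2) − 170 = 3u^2 - 3u - 168 = (u + 7)(3u - 24).
So |(3u^2 - 3u + 2) − 170| = |u + 7|·|3u - 24|.
Assume first that |u + 7| < 1, so |u| < 8. Then |3u - 24| ≤ 3·8 + 24 = 48.
Hence |(3u^2 - 3u + 2) − 170| ≤ 48|u + 7| < eps provided |u + 7| < eps/48.
Take delta = min(1, eps/48). Then 0 < |u + 7| < delta gives both |u + 7| < 1 and |u + 7| < eps/48, so |(3u^2 - 3u + 2) − 170| < eps.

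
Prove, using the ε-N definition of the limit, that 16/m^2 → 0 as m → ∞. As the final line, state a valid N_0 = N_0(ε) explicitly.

N_0 = (16/ε)^{1/2}

Let ε > 0. For m ≥ 1, |16/m^2 − 0| = 16/m^2.
16/m^2 < ε ⇔ m^2 > 16/ε ⇔ m > (16/ε)^{1/2}.
Take N_0 = (16/ε)^{1/2}. Then m > N_0 implies 16/m^2 < ε.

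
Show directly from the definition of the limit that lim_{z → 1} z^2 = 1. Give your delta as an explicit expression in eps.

Suppose eps > 0. We seek delta > 0 with 0 < |z − 1| < delta ⇒ |z^2 − 1| < eps.
Factor: z^2 − 1 = (z − 1)(z + 1), so |z^2 − 1| = |z − 1|·|z + 1|.
Impose delta ≤ 1 so that |z| < 2; then |z + 1| ≤ 3.
Hence |z^2 − 1| ≤ 3|z − 1|, which is < eps once |z − 1| < eps/3.
Take delta = min(1, eps/3). If 0 < |z − 1| < delta then both bounds hold and |z^2 − 1| ≤ 3|z − 1| < 3·(eps/3) = eps.

delta = min(1, eps/3)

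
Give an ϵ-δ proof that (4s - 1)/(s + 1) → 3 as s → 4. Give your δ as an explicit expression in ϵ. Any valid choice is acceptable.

δ = min(5/2, (5/2)ϵ)

Fix ϵ > 0. We want δ > 0 with 0 < |s − 4| < δ ⇒ |(4s - 1)/(s + 1) − 3| < ϵ.
Combining over a common denominator, (4s - 1)/(s + 1) − 3 = [(4s - 1)·5 − 15·(s + 1)] / [5·(s + 1)] = 5(s − 4) / (5(s + 1)).
So |(4s - 1)/(s + 1) − 3| = 5|s − 4| / (5·|s + 1|).
Restrict δ ≤ 5/2. Then |s − 4| < 5/2 gives |s + 1| = |(s − 4) + 5| ≥ 5 − 5/2 = 5/2.
Hence |(4s - 1)/(s + 1) − 3| < 5|s − 4|/(5·(5/2)) = (2/5)|s − 4|, which is < ϵ once |s − 4| < (5/2)ϵ.
Take δ = min(5/2, (5/2)ϵ). Then 0 < |s − 4| < δ forces both bounds, so |(4s - 1)/(s + 1) − 3| < ϵ.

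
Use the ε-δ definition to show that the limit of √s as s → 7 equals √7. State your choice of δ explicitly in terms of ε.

δ = min(7, √7·ε)

Suppose ε > 0. We want δ > 0 such that 0 < |s − 7| < δ implies |√s − √7| < ε.
Multiplying by the conjugate, |√s − √7| = |s − 7|/(√s + √7).
Restrict δ ≤ 7 so that |s − 7| < 7 forces s > 0, and then √s + √7 > √7.
Hence |√s − √7| < |s − 7|/√7, which is < ε once |s − 7| < √7·ε.
Take δ = min(7, √7·ε). If 0 < |s − 7| < δ then s > 0 and |√s − √7| < |s − 7|/√7 < ε.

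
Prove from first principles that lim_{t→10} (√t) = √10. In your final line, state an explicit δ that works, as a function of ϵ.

Let ϵ > 0. We want δ > 0 such that 0 < |t − 10| < δ implies |√t − √10| < ϵ.
Multiplying by the conjugate, |√t − √10| = |t − 10|/(√t + √10).
Restrict δ ≤ 10 so that |t − 10| < 10 forces t > 0, and then √t + √10 > √10.
Hence |√t − √10| < |t − 10|/√10, which is < ϵ once |t − 10| < √10·ϵ.
Take δ = min(10, √10·ϵ). If 0 < |t − 10| < δ then t > 0 and |√t − √10| < |t − 10|/√10 < ϵ.

δ = min(10, √10·ϵ)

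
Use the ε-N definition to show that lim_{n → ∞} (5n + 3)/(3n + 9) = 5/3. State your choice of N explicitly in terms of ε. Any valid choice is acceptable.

Let ε > 0 be given. For n ≥ 1, |(5n + 3)/(3n + 9) − (5/3)| = |-36|/(3(3n + 9)) = 36/(3(3n + 9)).
Since 3n + 9 ≥ 3n for n ≥ 1, this is ≤ 36/(3·3n) = 4/n.
So |(5n + 3)/(3n + 9) − (5/3)| < ε whenever n > 4/ε.
Take N = 4/ε. If n > N then |(5n + 3)/(3n + 9) − (5/3)| ≤ 4/n < ε.

N = 4/ε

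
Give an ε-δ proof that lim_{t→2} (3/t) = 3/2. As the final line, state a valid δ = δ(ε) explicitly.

Let ε > 0 be given. We seek δ > 0 such that 0 < |t − 2| < δ implies |3/t − (3/2)| < ε.
|3/t − (3/2)| = 3·|2 − t|/(2·|t|) = 3|t − 2|/(2|t|).
Require δ ≤ 1 so that |t| > 2 − 1 = 1, hence 2|t| > 2.
Then |3/t − (3/2)| < 3|t − 2|/2, which is < ε when |t − 2| < (2/3)ε.
Take δ = min(1, (2/3)ε). Then 0 < |t − 2| < δ gives both |t − 2| < 1 and |t − 2| < (2/3)ε, so |3/t − (3/2)| < ε.

δ = min(1, (2/3)ε)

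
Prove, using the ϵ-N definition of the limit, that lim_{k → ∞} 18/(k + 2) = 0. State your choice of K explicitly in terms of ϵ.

Fix ϵ > 0. For k ≥ 1, |18/(k + 2) − 0| = 18/(k + 2) ≤ 18/k.
We need 18/k < ϵ, i.e. k > 18/ϵ.
Take K = 18/ϵ. If k > K then |18/(k + 2)| ≤ 18/k < ϵ.

K = 18/ϵ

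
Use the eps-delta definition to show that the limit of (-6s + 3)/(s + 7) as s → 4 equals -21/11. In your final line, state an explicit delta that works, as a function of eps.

Let eps > 0 be given. We want delta > 0 with 0 < |s − 4| < delta ⇒ |(-6s + 3)/(s + 7) + 21/11| < eps.
Combining over a common denominator, (-6s + 3)/(s + 7) + 21/11 = [(-6s + 3)·11 − (-21)·(s + 7)] / [11·(s + 7)] = -45(s − 4) / (11(s + 7)).
So |(-6s + 3)/(s + 7) + 21/11| = 45|s − 4| / (11·|s + 7|).
Restrict delta ≤ 11/2. Then |s − 4| < 11/2 gives |s + 7| = |(s − 4) + 11| ≥ 11 − 11/2 = 11/2.
Hence |(-6s + 3)/(s + 7) + 21/11| < 45|s − 4|/(11·(11/2)) = (90/121)|s − 4|, which is < eps once |s − 4| < (121/90)eps.
Take delta = min(11/2, (121/90)eps). Then 0 < |s − 4| < delta forces both bounds, so |(-6s + 3)/(s + 7) + 21/11| < eps.

delta = min(11/2, (121/90)eps)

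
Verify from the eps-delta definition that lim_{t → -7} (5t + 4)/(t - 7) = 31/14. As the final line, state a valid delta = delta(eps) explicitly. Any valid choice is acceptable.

delta = min(7, (98/39)eps)

Fix eps > 0. We want delta > 0 with 0 < |t + 7| < delta ⇒ |(5t + 4)/(t - 7) − (31/14)| < eps.
Combining over a common denominator, (5t + 4)/(t - 7) − (31/14) = [(5t + 4)·(-14) − (-31)·(t - 7)] / [(-14)·(t - 7)] = -39(t + 7) / ((-14)(t - 7)).
So |(5t + 4)/(t - 7) − (31/14)| = 39|t + 7| / (14·|t − 7|).
Require delta ≤ 7, so |t − 7| ≥ |-14| − |t + 7| > 14 − 7 = 7.
Hence |(5t + 4)/(t - 7) − (31/14)| < 39|t + 7|/(14·7) = (39/98)|t + 7|, which is < eps once |t + 7| < (98/39)eps.
Take delta = min(7, (98/39)eps). Then 0 < |t + 7| < delta forces both bounds, so |(5t + 4)/(t - 7) − (31/14)| < eps.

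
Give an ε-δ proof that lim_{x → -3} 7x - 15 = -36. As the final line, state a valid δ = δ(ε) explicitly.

δ = ε/7

Suppose ε > 0. We need δ > 0 so that 0 < |x + 3| < δ implies |(7x - 15) + 36| < ε.
|(7x - 15) + 36| = |7x + 21| = 7|x + 3|.
Thus it suffices that |x + 3| < ε/7.
Take δ = ε/7. If 0 < |x + 3| < δ then |(7x - 15) + 36| = 7|x + 3| < 7·(ε/7) = ε.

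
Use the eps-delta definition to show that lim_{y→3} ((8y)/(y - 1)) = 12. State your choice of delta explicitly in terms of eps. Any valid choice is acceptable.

Let eps > 0 be given. We want delta > 0 with 0 < |y − 3| < delta ⇒ |(8y)/(y - 1) − 12| < eps.
Combining over a common denominator, (8y)/(y - 1) − 12 = [(8y)·2 − 24·(y - 1)] / [2·(y - 1)] = -8(y − 3) / (2(y - 1)).
So |(8y)/(y - 1) − 12| = 8|y − 3| / (2·|y − 1|).
Restrict delta ≤ 1. Then |y − 3| < 1 gives |y − 1| = |(y − 3) + 2| ≥ 2 − 1 = 1.
Hence |(8y)/(y - 1) − 12| < 8|y − 3|/(2·1) = 4|y − 3|, which is < eps once |y − 3| < (1/4)eps.
Take delta = min(1, (1/4)eps). Then 0 < |y − 3| < delta forces both bounds, so |(8y)/(y - 1) − 12| < eps.

delta = min(1, (1/4)eps)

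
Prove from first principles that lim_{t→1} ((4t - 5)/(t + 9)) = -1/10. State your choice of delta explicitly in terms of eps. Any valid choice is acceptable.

delta = min(5, (50/41)eps)

Suppose eps > 0. We want delta > 0 with 0 < |t − 1| < delta ⇒ |(4t - 5)/(t + 9) + 1/10| < eps.
Combining over a common denominator, (4t - 5)/(t + 9) + 1/10 = [(4t - 5)·10 − (-1)·(t + 9)] / [10·(t + 9)] = 41(t − 1) / (10(t + 9)).
So |(4t - 5)/(t + 9) + 1/10| = 41|t − 1| / (10·|t + 9|).
Require delta ≤ 5, so |t + 9| ≥ |10| − |t − 1| > 10 − 5 = 5.
Hence |(4t - 5)/(t + 9) + 1/10| < 41|t − 1|/(10·5) = (41/50)|t − 1|, which is < eps once |t − 1| < (50/41)eps.
Take delta = min(5, (50/41)eps). Then 0 < |t − 1| < delta forces both bounds, so |(4t - 5)/(t + 9) + 1/10| < eps.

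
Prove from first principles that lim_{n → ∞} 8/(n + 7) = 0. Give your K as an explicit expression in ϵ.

K = 8/ϵ

Suppose ϵ > 0. For n ≥ 1, |8/(n + 7) − 0| = 8/(n + 7) ≤ 8/n.
We need 8/n < ϵ, i.e. n > 8/ϵ.
Take K = 8/ϵ. If n > K then |8/(n + 7)| ≤ 8/n < ϵ.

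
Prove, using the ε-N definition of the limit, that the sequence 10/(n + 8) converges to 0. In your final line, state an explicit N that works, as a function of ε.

N = 10/ε

Let ε > 0 be given. For n ≥ 1, |10/(n + 8) − 0| = 10/(n + 8) ≤ 10/n.
We need 10/n < ε, i.e. n > 10/ε.
Take N = 10/ε. If n > N then |10/(n + 8)| ≤ 10/n < ε.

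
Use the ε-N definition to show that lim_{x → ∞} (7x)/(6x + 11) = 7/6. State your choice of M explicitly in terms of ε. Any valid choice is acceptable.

M = (77/36)/ε

Fix ε > 0. We seek M > 0 such that x > M implies |(7x)/(6x + 11) − (7/6)| < ε.
(7x)/(6x + 11) − (7/6) = (6(7x) − 7(6x + 11)) / (6(6x + 11)) = -77/(6(6x + 11)).
For x > 0 we have 6x + 11 > 6x, so |(7x)/(6x + 11) − (7/6)| = 77/(6(6x + 11)) < 77/(6·6x) = (77/36)/x.
Thus |(7x)/(6x + 11) − (7/6)| < ε whenever x > (77/36)/ε.
Take M = (77/36)/ε. If x > M then |(7x)/(6x + 11) − (7/6)| < (77/36)/x < ε.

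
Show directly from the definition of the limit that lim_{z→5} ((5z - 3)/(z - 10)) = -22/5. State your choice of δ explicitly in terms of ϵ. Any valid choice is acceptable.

δ = min(5/2, (25/94)ϵ)

Let ϵ > 0. We want δ > 0 with 0 < |z − 5| < δ ⇒ |(5z - 3)/(z - 10) + 22/5| < ϵ.
Combining over a common denominator, (5z - 3)/(z - 10) + 22/5 = [(5z - 3)·(-5) − 22·(z - 10)] / [(-5)·(z - 10)] = -47(z − 5) / ((-5)(z - 10)).
So |(5z - 3)/(z - 10) + 22/5| = 47|z − 5| / (5·|z − 10|).
Restrict δ ≤ 5/2. Then |z − 5| < 5/2 gives |z − 10| = |(z − 5) + (-5)| ≥ 5 − 5/2 = 5/2.
Hence |(5z - 3)/(z - 10) + 22/5| < 47|z − 5|/(5·(5/2)) = (94/25)|z − 5|, which is < ϵ once |z − 5| < (25/94)ϵ.
Take δ = min(5/2, (25/94)ϵ). Then 0 < |z − 5| < δ forces both bounds, so |(5z - 3)/(z - 10) + 22/5| < ϵ.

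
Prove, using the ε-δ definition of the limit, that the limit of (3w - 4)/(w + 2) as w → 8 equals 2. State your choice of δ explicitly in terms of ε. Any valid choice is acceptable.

δ = min(5, 5ε)

Let ε > 0. We want δ > 0 with 0 < |w − 8| < δ ⇒ |(3w - 4)/(w + 2) − 2| < ε.
Combining over a common denominator, (3w - 4)/(w + 2) − 2 = [(3w - 4)·10 − 20·(w + 2)] / [10·(w + 2)] = 10(w − 8) / (10(w + 2)).
So |(3w - 4)/(w + 2) − 2| = 10|w − 8| / (10·|w + 2|).
Require δ ≤ 5, so |w + 2| ≥ |10| − |w − 8| > 10 − 5 = 5.
Hence |(3w - 4)/(w + 2) − 2| < 10|w − 8|/(10·5) = (1/5)|w − 8|, which is < ε once |w − 8| < 5ε.
Take δ = min(5, 5ε). Then 0 < |w − 8| < δ forces both bounds, so |(3w - 4)/(w + 2) − 2| < ε.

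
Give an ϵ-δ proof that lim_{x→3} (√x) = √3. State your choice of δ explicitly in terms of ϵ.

Fix ϵ > 0. We want δ > 0 such that 0 < |x − 3| < δ implies |√x − √3| < ϵ.
Multiplying by the conjugate, |√x − √3| = |x − 3|/(√x + √3).
Restrict δ ≤ 3 so that |x − 3| < 3 forces x > 0, and then √x + √3 > √3.
Hence |√x − √3| < |x − 3|/√3, which is < ϵ once |x − 3| < √3·ϵ.
Take δ = min(3, √3·ϵ). If 0 < |x − 3| < δ then x > 0 and |√x − √3| < |x − 3|/√3 < ϵ.

δ = min(3, √3·ϵ)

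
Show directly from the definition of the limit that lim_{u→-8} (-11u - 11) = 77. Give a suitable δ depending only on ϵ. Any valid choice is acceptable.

Fix ϵ > 0. We need δ > 0 so that 0 < |u + 8| < δ implies |(-11u - 11) − 77| < ϵ.
Since (-11u - 11) − 77 = -11(u + 8), we have |(-11u - 11) − 77| = 11|u + 8|.
So 11|u + 8| < ϵ exactly when |u + 8| < ϵ/11.
Take δ = ϵ/11. If 0 < |u + 8| < δ then |(-11u - 11) − 77| = 11|u + 8| < 11·(ϵ/11) = ϵ.

δ = ϵ/11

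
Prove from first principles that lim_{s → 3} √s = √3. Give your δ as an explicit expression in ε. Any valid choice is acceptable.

Let ε > 0. We want δ > 0 such that 0 < |s − 3| < δ implies |√s − √3| < ε.
Rationalise: √s − √3 = (s − 3)/(√s + √3), so |√s − √3| = |s − 3|/(√s + √3).
Restrict δ ≤ 3 so that |s − 3| < 3 forces s > 0, and then √s + √3 > √3.
Hence |√s − √3| < |s − 3|/√3, which is < ε once |s − 3| < √3·ε.
Take δ = min(3, √3·ε). If 0 < |s − 3| < δ then s > 0 and |√s − √3| < |s − 3|/√3 < ε.

δ = min(3, √3·ε)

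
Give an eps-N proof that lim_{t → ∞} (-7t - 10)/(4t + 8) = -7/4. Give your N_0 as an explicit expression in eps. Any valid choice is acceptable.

Let eps > 0 be given. We seek N_0 > 0 such that t > N_0 implies |(-7t - 10)/(4t + 8) + 7/4| < eps.
(-7t - 10)/(4t + 8) + 7/4 = (4(-7t - 10) − (-7)(4t + 8)) / (4(4t + 8)) = 16/(4(4t + 8)).
For t > 0 we have 4t + 8 > 4t, so |(-7t - 10)/(4t + 8) + 7/4| = 16/(4(4t + 8)) < 16/(4·4t) = 1/t.
Thus |(-7t - 10)/(4t + 8) + 7/4| < eps whenever t > 1/eps.
Take N_0 = 1/eps. If t > N_0 then |(-7t - 10)/(4t + 8) + 7/4| < 1/t < eps.

N_0 = 1/eps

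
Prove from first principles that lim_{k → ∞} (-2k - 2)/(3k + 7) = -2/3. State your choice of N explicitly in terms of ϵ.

Fix ϵ > 0. For k ≥ 1, |(-2k - 2)/(3k + 7) + 2/3| = |8|/(3(3k + 7)) = 8/(3(3k + 7)).
Since 3k + 7 ≥ 3k for k ≥ 1, this is ≤ 8/(3·3k) = (8/9)/k.
So |(-2k - 2)/(3k + 7) + 2/3| < ϵ whenever k > (8/9)/ϵ.
Take N = (8/9)/ϵ. If k > N then |(-2k - 2)/(3k + 7) + 2/3| ≤ (8/9)/k < ϵ.

N = (8/9)/ϵ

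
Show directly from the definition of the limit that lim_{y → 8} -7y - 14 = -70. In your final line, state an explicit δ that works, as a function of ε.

δ = ε/7

Let ε > 0 be given. We need δ > 0 so that 0 < |y − 8| < δ implies |(-7y - 14) + 70| < ε.
Since (-7y - 14) + 70 = -7(y − 8), we have |(-7y - 14) + 70| = 7|y − 8|.
Thus it suffices that |y − 8| < ε/7.
Choosing δ = ε/7 gives |(-7y - 14) + 70| = 7|y − 8| < ε whenever |y − 8| < δ.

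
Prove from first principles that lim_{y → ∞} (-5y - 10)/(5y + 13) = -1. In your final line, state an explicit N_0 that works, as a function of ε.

Let ε > 0. We seek N_0 > 0 such that y > N_0 implies |(-5y - 10)/(5y + 13) + 1| < ε.
(-5y - 10)/(5y + 13) + 1 = (5(-5y - 10) − (-5)(5y + 13)) / (5(5y + 13)) = 15/(5(5y + 13)).
For y > 0 we have 5y + 13 > 5y, so |(-5y - 10)/(5y + 13) + 1| = 15/(5(5y + 13)) < 15/(5·5y) = (3/5)/y.
Thus |(-5y - 10)/(5y + 13) + 1| < ε whenever y > (3/5)/ε.
Take N_0 = (3/5)/ε. If y > N_0 then |(-5y - 10)/(5y + 13) + 1| < (3/5)/y < ε.

N_0 = (3/5)/ε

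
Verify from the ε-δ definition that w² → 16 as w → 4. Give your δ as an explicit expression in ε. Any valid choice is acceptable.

δ = min(1, ε/9)

Let ε > 0. We seek δ > 0 with 0 < |w − 4| < δ ⇒ |w² − 16| < ε.
Factor: w² − 16 = (w − 4)(w + 4), so |w² − 16| = |w − 4|·|w + 4|.
Restrict δ ≤ 1. Then |w − 4| < 1 gives |w| < 5, so by the triangle inequality |w + 4| ≤ 5 + 4 = 9.
Hence |w² − 16| ≤ 9|w − 4|, which is < ε once |w − 4| < ε/9.
Take δ = min(1, ε/9). If 0 < |w − 4| < δ then both bounds hold and |w² − 16| ≤ 9|w − 4| < 9·(ε/9) = ε.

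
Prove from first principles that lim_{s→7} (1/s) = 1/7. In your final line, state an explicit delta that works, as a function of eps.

Fix eps > 0. We seek delta > 0 such that 0 < |s − 7| < delta implies |1/s − (1/7)| < eps.
|1/s − (1/7)| = |7 − s|/(7·|s|) = |s − 7|/(7|s|).
Restrict delta ≤ 7/2. Then |s − 7| < 7/2 gives |s| > 7/2, so 7|s| > 49/2.
Then |1/s − (1/7)| < |s − 7|/(49/2), which is < eps when |s − 7| < (49/2)eps.
Take delta = min(7/2, (49/2)eps). Then 0 < |s − 7| < delta gives both |s − 7| < 7/2 and |s − 7| < (49/2)eps, so |1/s − (1/7)| < eps.

delta = min(7/2, (49/2)eps)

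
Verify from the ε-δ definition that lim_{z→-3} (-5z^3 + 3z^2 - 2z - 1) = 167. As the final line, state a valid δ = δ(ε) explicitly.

Let ε > 0 be given. We want δ > 0 such that 0 < |z + 3| < δ implies |(-5z^3 + 3z^2 - 2z - 1) − 167| < ε.
(-5z^3 + 3z^2 - 2z - 1) − 167 = -5z^3 + 3z^2 - 2z - 168 = (z + 3)(-5z^2 + 18z - 56).
So |(-5z^3 + 3z^2 - 2z - 1) − 167| = |z + 3|·|-5z^2 + 18z - 56|.
Assume first that |z + 3| < 1, so |z| < 4. Then |-5z^2 + 18z - 56| ≤ 5·4^2 + 18·4 + 56 = 208.
Hence |(-5z^3 + 3z^2 - 2z - 1) − 167| ≤ 208|z + 3| < ε provided |z + 3| < ε/208.
Choosing δ = min(1, ε/208) ensures both conditions, hence |(-5z^3 + 3z^2 - 2z - 1) − 167| < ε.

δ = min(1, ε/208)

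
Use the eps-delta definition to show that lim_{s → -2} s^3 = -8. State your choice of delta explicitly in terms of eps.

delta = min(1, eps/19)

Let eps > 0 be given. We seek delta > 0 with 0 < |s + 2| < delta ⇒ |s^3 + 8| < eps.
Factor: s^3 + 8 = (s + 2)(s^2 - 2s + 4), so |s^3 + 8| = |s + 2|·|s^2 - 2s + 4|.
Impose delta ≤ 1 so that |s| < 3; then |s^2 - 2s + 4| ≤ 19.
Hence |s^3 + 8| ≤ 19|s + 2|, which is < eps once |s + 2| < eps/19.
Take delta = min(1, eps/19). If 0 < |s + 2| < delta then both bounds hold and |s^3 + 8| ≤ 19|s + 2| < 19·(eps/19) = eps.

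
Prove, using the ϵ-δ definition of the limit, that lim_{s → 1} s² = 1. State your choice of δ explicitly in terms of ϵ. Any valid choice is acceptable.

Fix ϵ > 0. We seek δ > 0 with 0 < |s − 1| < δ ⇒ |s² − 1| < ϵ.
Factor: s² − 1 = (s − 1)(s + 1), so |s² − 1| = |s − 1|·|s + 1|.
Restrict δ ≤ 1. Then |s − 1| < 1 gives |s| < 2, so by the triangle inequality |s + 1| ≤ 2 + 1 = 3.
Hence |s² − 1| ≤ 3|s − 1|, which is < ϵ once |s − 1| < ϵ/3.
Take δ = min(1, ϵ/3). If 0 < |s − 1| < δ then both bounds hold and |s² − 1| ≤ 3|s − 1| < 3·(ϵ/3) = ϵ.

δ = min(1, ϵ/3)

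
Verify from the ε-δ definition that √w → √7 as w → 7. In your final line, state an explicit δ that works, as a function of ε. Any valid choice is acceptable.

Suppose ε > 0. We want δ > 0 such that 0 < |w − 7| < δ implies |√w − √7| < ε.
Multiplying by the conjugate, |√w − √7| = |w − 7|/(√w + √7).
Restrict δ ≤ 7 so that |w − 7| < 7 forces w > 0, and then √w + √7 > √7.
Hence |√w − √7| < |w − 7|/√7, which is < ε once |w − 7| < √7·ε.
Take δ = min(7, √7·ε). If 0 < |w − 7| < δ then w > 0 and |√w − √7| < |w − 7|/√7 < ε.

δ = min(7, √7·ε)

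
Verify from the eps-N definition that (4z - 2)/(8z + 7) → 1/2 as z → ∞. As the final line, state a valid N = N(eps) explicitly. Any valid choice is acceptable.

Let eps > 0. We seek N > 0 such that z > N implies |(4z - 2)/(8z + 7) − (1/2)| < eps.
(4z - 2)/(8z + 7) − (1/2) = (8(4z - 2) − 4(8z + 7)) / (8(8z + 7)) = -44/(8(8z + 7)).
For z > 0 we have 8z + 7 > 8z, so |(4z - 2)/(8z + 7) − (1/2)| = 44/(8(8z + 7)) < 44/(8·8z) = (11/16)/z.
Thus |(4z - 2)/(8z + 7) − (1/2)| < eps whenever z > (11/16)/eps.
Take N = (11/16)/eps. If z > N then |(4z - 2)/(8z + 7) − (1/2)| < (11/16)/z < eps.

N = (11/16)/eps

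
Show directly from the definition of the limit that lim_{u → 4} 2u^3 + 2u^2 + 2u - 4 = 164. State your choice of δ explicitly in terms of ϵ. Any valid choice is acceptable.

δ = min(1, ϵ/142)

Let ϵ > 0 be given. We want δ > 0 such that 0 < |u − 4| < δ implies |(2u^3 + 2u^2 + 2u - 4) − 164| < ϵ.
(2u^3 + 2u^2 + 2u - 4) − 164 = 2u^3 + 2u^2 + 2u - 168 = (u − 4)(2u^2 + 10u + 42).
So |(2u^3 + 2u^2 + 2u - 4) − 164| = |u − 4|·|2u^2 + 10u + 42|.
Require δ ≤ 1. Then |u − 4| < 1 gives |u| < 5, and by the triangle inequality |2u^2 + 10u + 42| ≤ 2·5^2 + 10·5 + 42 = 142.
Hence |(2u^3 + 2u^2 + 2u - 4) − 164| ≤ 142|u − 4| < ϵ provided |u − 4| < ϵ/142.
Take δ = min(1, ϵ/142). Then 0 < |u − 4| < δ gives both |u − 4| < 1 and |u − 4| < ϵ/142, so |(2u^3 + 2u^2 + 2u - 4) − 164| < ϵ.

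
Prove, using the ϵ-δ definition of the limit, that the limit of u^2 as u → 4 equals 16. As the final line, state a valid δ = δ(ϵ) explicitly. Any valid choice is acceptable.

Let ϵ > 0. We seek δ > 0 with 0 < |u − 4| < δ ⇒ |u^2 − 16| < ϵ.
Factor: u^2 − 16 = (u − 4)(u + 4), so |u^2 − 16| = |u − 4|·|u + 4|.
Restrict δ ≤ 1. Then |u − 4| < 1 gives |u| < 5, so by the triangle inequality |u + 4| ≤ 5 + 4 = 9.
Hence |u^2 − 16| ≤ 9|u − 4|, which is < ϵ once |u − 4| < ϵ/9.
Take δ = min(1, ϵ/9). If 0 < |u − 4| < δ then both bounds hold and |u^2 − 16| ≤ 9|u − 4| < 9·(ϵ/9) = ϵ.

δ = min(1, ϵ/9)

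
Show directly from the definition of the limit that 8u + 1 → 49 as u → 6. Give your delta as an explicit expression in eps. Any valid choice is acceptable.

delta = eps/8

Let eps > 0 be given. We need delta > 0 so that 0 < |u − 6| < delta implies |(8u + 1) − 49| < eps.
|(8u + 1) − 49| = |8u - 48| = 8|u − 6|.
Thus it suffices that |u − 6| < eps/8.
Take delta = eps/8. If 0 < |u − 6| < delta then |(8u + 1) − 49| = 8|u − 6| < 8·(eps/8) = eps.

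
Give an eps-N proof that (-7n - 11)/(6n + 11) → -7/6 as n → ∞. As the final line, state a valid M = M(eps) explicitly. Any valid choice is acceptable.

Let eps > 0 be given. For n ≥ 1, |(-7n - 11)/(6n + 11) + 7/6| = |11|/(6(6n + 11)) = 11/(6(6n + 11)).
Since 6n + 11 ≥ 6n for n ≥ 1, this is ≤ 11/(6·6n) = (11/36)/n.
So |(-7n - 11)/(6n + 11) + 7/6| < eps whenever n > (11/36)/eps.
Take M = (11/36)/eps. If n > M then |(-7n - 11)/(6n + 11) + 7/6| ≤ (11/36)/n < eps.

M = (11/36)/eps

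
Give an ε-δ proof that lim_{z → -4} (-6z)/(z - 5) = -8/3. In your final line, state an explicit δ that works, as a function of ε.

δ = min(9/2, (27/20)ε)

Fix ε > 0. We want δ > 0 with 0 < |z + 4| < δ ⇒ |(-6z)/(z - 5) + 8/3| < ε.
Combining over a common denominator, (-6z)/(z - 5) + 8/3 = [(-6z)·(-9) − 24·(z - 5)] / [(-9)·(z - 5)] = 30(z + 4) / ((-9)(z - 5)).
So |(-6z)/(z - 5) + 8/3| = 30|z + 4| / (9·|z − 5|).
Restrict δ ≤ 9/2. Then |z + 4| < 9/2 gives |z − 5| = |(z + 4) + (-9)| ≥ 9 − 9/2 = 9/2.
Hence |(-6z)/(z - 5) + 8/3| < 30|z + 4|/(9·(9/2)) = (20/27)|z + 4|, which is < ε once |z + 4| < (27/20)ε.
Take δ = min(9/2, (27/20)ε). Then 0 < |z + 4| < δ forces both bounds, so |(-6z)/(z - 5) + 8/3| < ε.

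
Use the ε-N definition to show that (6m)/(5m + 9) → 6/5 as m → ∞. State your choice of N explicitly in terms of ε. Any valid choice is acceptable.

Let ε > 0. For m ≥ 1, |(6m)/(5m + 9) − (6/5)| = |-54|/(5(5m + 9)) = 54/(5(5m + 9)).
Since 5m + 9 ≥ 5m for m ≥ 1, this is ≤ 54/(5·5m) = (54/25)/m.
So |(6m)/(5m + 9) − (6/5)| < ε whenever m > (54/25)/ε.
Take N = (54/25)/ε. If m > N then |(6m)/(5m + 9) − (6/5)| ≤ (54/25)/m < ε.

N = (54/25)/ε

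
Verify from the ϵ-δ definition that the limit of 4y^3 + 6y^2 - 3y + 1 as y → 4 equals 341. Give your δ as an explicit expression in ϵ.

δ = min(1, ϵ/295)

Suppose ϵ > 0. We want δ > 0 such that 0 < |y − 4| < δ implies |(4y^3 + 6y^2 - 3y + 1) − 341| < ϵ.
(4y^3 + 6y^2 - 3y + 1) − 341 = 4y^3 + 6y^2 - 3y - 340 = (y − 4)(4y^2 + 22y + 85).
So |(4y^3 + 6y^2 - 3y + 1) − 341| = |y − 4|·|4y^2 + 22y + 85|.
Require δ ≤ 1. Then |y − 4| < 1 gives |y| < 5, and by the triangle inequality |4y^2 + 22y + 85| ≤ 4·5^2 + 22·5 + 85 = 295.
Hence |(4y^3 + 6y^2 - 3y + 1) − 341| ≤ 295|y − 4| < ϵ provided |y − 4| < ϵ/295.
Take δ = min(1, ϵ/295). Then 0 < |y − 4| < δ gives both |y − 4| < 1 and |y − 4| < ϵ/295, so |(4y^3 + 6y^2 - 3y + 1) − 341| < ϵ.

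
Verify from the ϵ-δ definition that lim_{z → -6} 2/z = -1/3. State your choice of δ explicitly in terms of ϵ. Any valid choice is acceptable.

δ = min(3, 9ϵ)

Suppose ϵ > 0. We seek δ > 0 such that 0 < |z + 6| < δ implies |2/z + 1/3| < ϵ.
|2/z + 1/3| = 2·|-6 − z|/(6·|z|) = 2|z + 6|/(6|z|).
Require δ ≤ 3 so that |z| > 6 − 3 = 3, hence 6|z| > 18.
Then |2/z + 1/3| < 2|z + 6|/18, which is < ϵ when |z + 6| < 9ϵ.
Take δ = min(3, 9ϵ). Then 0 < |z + 6| < δ gives both |z + 6| < 3 and |z + 6| < 9ϵ, so |2/z + 1/3| < ϵ.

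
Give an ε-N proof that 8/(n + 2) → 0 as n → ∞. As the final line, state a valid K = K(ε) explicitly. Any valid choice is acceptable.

Let ε > 0. For n ≥ 1, |8/(n + 2) − 0| = 8/(n + 2) ≤ 8/n.
We need 8/n < ε, i.e. n > 8/ε.
Take K = 8/ε. If n > K then |8/(n + 2)| ≤ 8/n < ε.

K = 8/ε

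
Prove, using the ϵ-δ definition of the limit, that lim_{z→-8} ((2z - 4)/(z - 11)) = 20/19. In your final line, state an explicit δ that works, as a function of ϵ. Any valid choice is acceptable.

δ = min(19/2, (361/36)ϵ)

Fix ϵ > 0. We want δ > 0 with 0 < |z + 8| < δ ⇒ |(2z - 4)/(z - 11) − (20/19)| < ϵ.
Combining over a common denominator, (2z - 4)/(z - 11) − (20/19) = [(2z - 4)·(-19) − (-20)·(z - 11)] / [(-19)·(z - 11)] = -18(z + 8) / ((-19)(z - 11)).
So |(2z - 4)/(z - 11) − (20/19)| = 18|z + 8| / (19·|z − 11|).
Require δ ≤ 19/2, so |z − 11| ≥ |-19| − |z + 8| > 19 − 19/2 = 19/2.
Hence |(2z - 4)/(z - 11) − (20/19)| < 18|z + 8|/(19·(19/2)) = (36/361)|z + 8|, which is < ϵ once |z + 8| < (361/36)ϵ.
Take δ = min(19/2, (361/36)ϵ). Then 0 < |z + 8| < δ forces both bounds, so |(2z - 4)/(z - 11) − (20/19)| < ϵ.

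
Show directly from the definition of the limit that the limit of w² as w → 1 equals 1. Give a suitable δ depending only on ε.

Suppose ε > 0. We seek δ > 0 with 0 < |w − 1| < δ ⇒ |w² − 1| < ε.
Factor: w² − 1 = (w − 1)(w + 1), so |w² − 1| = |w − 1|·|w + 1|.
Impose δ ≤ 2 so that |w| < 3; then |w + 1| ≤ 4.
Hence |w² − 1| ≤ 4|w − 1|, which is < ε once |w − 1| < ε/4.
Take δ = min(2, ε/4). If 0 < |w − 1| < δ then both bounds hold and |w² − 1| ≤ 4|w − 1| < 4·(ε/4) = ε.

δ = min(2, ε/4)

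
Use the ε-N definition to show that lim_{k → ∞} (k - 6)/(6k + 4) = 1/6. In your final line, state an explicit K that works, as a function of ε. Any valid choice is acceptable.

K = (10/9)/ε

Let ε > 0 be given. For k ≥ 1, |(k - 6)/(6k + 4) − (1/6)| = |-40|/(6(6k + 4)) = 40/(6(6k + 4)).
Since 6k + 4 ≥ 6k for k ≥ 1, this is ≤ 40/(6·6k) = (10/9)/k.
So |(k - 6)/(6k + 4) − (1/6)| < ε whenever k > (10/9)/ε.
Take K = (10/9)/ε. If k > K then |(k - 6)/(6k + 4) − (1/6)| ≤ (10/9)/k < ε.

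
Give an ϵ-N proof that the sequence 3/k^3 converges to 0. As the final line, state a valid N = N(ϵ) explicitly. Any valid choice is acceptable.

N = (3/ϵ)^{1/3}

Fix ϵ > 0. For k ≥ 1, |3/k^3 − 0| = 3/k^3.
3/k^3 < ϵ ⇔ k^3 > 3/ϵ ⇔ k > (3/ϵ)^{1/3}.
Take N = (3/ϵ)^{1/3}. Then k > N implies 3/k^3 < ϵ.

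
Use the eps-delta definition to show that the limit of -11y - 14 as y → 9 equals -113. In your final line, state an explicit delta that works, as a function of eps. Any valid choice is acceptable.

Suppose eps > 0. We need delta > 0 so that 0 < |y − 9| < delta implies |(-11y - 14) + 113| < eps.
|(-11y - 14) + 113| = |-11y + 99| = 11|y − 9|.
Thus it suffices that |y − 9| < eps/11.
Choosing delta = eps/11 gives |(-11y - 14) + 113| = 11|y − 9| < eps whenever |y − 9| < delta.

delta = eps/11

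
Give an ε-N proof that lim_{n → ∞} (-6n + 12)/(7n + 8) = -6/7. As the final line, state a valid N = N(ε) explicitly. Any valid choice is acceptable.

N = (132/49)/ε

Suppose ε > 0. For n ≥ 1, |(-6n + 12)/(7n + 8) + 6/7| = |132|/(7(7n + 8)) = 132/(7(7n + 8)).
Since 7n + 8 ≥ 7n for n ≥ 1, this is ≤ 132/(7·7n) = (132/49)/n.
So |(-6n + 12)/(7n + 8) + 6/7| < ε whenever n > (132/49)/ε.
Take N = (132/49)/ε. If n > N then |(-6n + 12)/(7n + 8) + 6/7| ≤ (132/49)/n < ε.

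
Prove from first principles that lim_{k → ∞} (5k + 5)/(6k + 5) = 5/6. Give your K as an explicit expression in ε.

K = (5/36)/ε

Suppose ε > 0. For k ≥ 1, |(5k + 5)/(6k + 5) − (5/6)| = |5|/(6(6k + 5)) = 5/(6(6k + 5)).
Since 6k + 5 ≥ 6k for k ≥ 1, this is ≤ 5/(6·6k) = (5/36)/k.
So |(5k + 5)/(6k + 5) − (5/6)| < ε whenever k > (5/36)/ε.
Take K = (5/36)/ε. If k > K then |(5k + 5)/(6k + 5) − (5/6)| ≤ (5/36)/k < ε.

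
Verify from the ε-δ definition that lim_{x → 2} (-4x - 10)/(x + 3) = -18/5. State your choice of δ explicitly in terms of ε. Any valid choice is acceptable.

δ = min(5/2, (25/4)ε)

Let ε > 0. We want δ > 0 with 0 < |x − 2| < δ ⇒ |(-4x - 10)/(x + 3) + 18/5| < ε.
Combining over a common denominator, (-4x - 10)/(x + 3) + 18/5 = [(-4x - 10)·5 − (-18)·(x + 3)] / [5·(x + 3)] = -2(x − 2) / (5(x + 3)).
So |(-4x - 10)/(x + 3) + 18/5| = 2|x − 2| / (5·|x + 3|).
Require δ ≤ 5/2, so |x + 3| ≥ |5| − |x − 2| > 5 − 5/2 = 5/2.
Hence |(-4x - 10)/(x + 3) + 18/5| < 2|x − 2|/(5·(5/2)) = (4/25)|x − 2|, which is < ε once |x − 2| < (25/4)ε.
Take δ = min(5/2, (25/4)ε). Then 0 < |x − 2| < δ forces both bounds, so |(-4x - 10)/(x + 3) + 18/5| < ε.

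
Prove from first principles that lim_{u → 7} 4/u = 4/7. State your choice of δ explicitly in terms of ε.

Suppose ε > 0. We seek δ > 0 such that 0 < |u − 7| < δ implies |4/u − (4/7)| < ε.
|4/u − (4/7)| = 4·|7 − u|/(7·|u|) = 4|u − 7|/(7|u|).
Require δ ≤ 7/2 so that |u| > 7 − 7/2 = 7/2, hence 7|u| > 49/2.
Then |4/u − (4/7)| < 4|u − 7|/(49/2), which is < ε when |u − 7| < (49/8)ε.
Take δ = min(7/2, (49/8)ε). Then 0 < |u − 7| < δ gives both |u − 7| < 7/2 and |u − 7| < (49/8)ε, so |4/u − (4/7)| < ε.

δ = min(7/2, (49/8)ε)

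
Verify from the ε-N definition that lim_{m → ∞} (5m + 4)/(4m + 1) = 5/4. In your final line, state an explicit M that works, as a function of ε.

M = (11/16)/ε

Suppose ε > 0. For m ≥ 1, |(5m + 4)/(4m + 1) − (5/4)| = |11|/(4(4m + 1)) = 11/(4(4m + 1)).
Since 4m + 1 ≥ 4m for m ≥ 1, this is ≤ 11/(4·4m) = (11/16)/m.
So |(5m + 4)/(4m + 1) − (5/4)| < ε whenever m > (11/16)/ε.
Take M = (11/16)/ε. If m > M then |(5m + 4)/(4m + 1) − (5/4)| ≤ (11/16)/m < ε.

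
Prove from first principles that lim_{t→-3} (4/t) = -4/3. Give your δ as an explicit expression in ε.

δ = min(3/2, (9/8)ε)

Suppose ε > 0. We seek δ > 0 such that 0 < |t + 3| < δ implies |4/t + 4/3| < ε.
|4/t + 4/3| = 4·|-3 − t|/(3·|t|) = 4|t + 3|/(3|t|).
Restrict δ ≤ 3/2. Then |t + 3| < 3/2 gives |t| > 3/2, so 3|t| > 9/2.
Then |4/t + 4/3| < 4|t + 3|/(9/2), which is < ε when |t + 3| < (9/8)ε.
Take δ = min(3/2, (9/8)ε). Then 0 < |t + 3| < δ gives both |t + 3| < 3/2 and |t + 3| < (9/8)ε, so |4/t + 4/3| < ε.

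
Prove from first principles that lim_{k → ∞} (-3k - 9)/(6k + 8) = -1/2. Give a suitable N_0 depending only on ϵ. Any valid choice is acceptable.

N_0 = (5/6)/ϵ

Fix ϵ > 0. For k ≥ 1, |(-3k - 9)/(6k + 8) + 1/2| = |-30|/(6(6k + 8)) = 30/(6(6k + 8)).
Since 6k + 8 ≥ 6k for k ≥ 1, this is ≤ 30/(6·6k) = (5/6)/k.
So |(-3k - 9)/(6k + 8) + 1/2| < ϵ whenever k > (5/6)/ϵ.
Take N_0 = (5/6)/ϵ. If k > N_0 then |(-3k - 9)/(6k + 8) + 1/2| ≤ (5/6)/k < ϵ.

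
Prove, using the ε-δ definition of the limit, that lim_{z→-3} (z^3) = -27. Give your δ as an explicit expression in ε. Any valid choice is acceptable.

Let ε > 0 be given. We seek δ > 0 with 0 < |z + 3| < δ ⇒ |z^3 + 27| < ε.
Factor: z^3 + 27 = (z + 3)(z^2 - 3z + 9), so |z^3 + 27| = |z + 3|·|z^2 - 3z + 9|.
Impose δ ≤ 1 so that |z| < 4; then |z^2 - 3z + 9| ≤ 37.
Hence |z^3 + 27| ≤ 37|z + 3|, which is < ε once |z + 3| < ε/37.
Take δ = min(1, ε/37). If 0 < |z + 3| < δ then both bounds hold and |z^3 + 27| ≤ 37|z + 3| < 37·(ε/37) = ε.

δ = min(1, ε/37)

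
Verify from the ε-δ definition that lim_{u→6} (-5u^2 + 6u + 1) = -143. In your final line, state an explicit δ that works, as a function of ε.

δ = min(2, ε/64)

Suppose ε > 0. We want δ > 0 such that 0 < |u − 6| < δ implies |(-5u^2 + 6u + 1) + 143| < ε.
(-5u^2 + 6u + 1) + 143 = -5u^2 + 6u + 144 = (u − 6)(-5u - 24).
So |(-5u^2 + 6u + 1) + 143| = |u − 6|·|-5u - 24|.
Require δ ≤ 2. Then |u − 6| < 2 gives |u| < 8, and by the triangle inequality |-5u - 24| ≤ 5·8 + 24 = 64.
Hence |(-5u^2 + 6u + 1) + 143| ≤ 64|u − 6| < ε provided |u − 6| < ε/64.
Choosing δ = min(2, ε/64) ensures both conditions, hence |(-5u^2 + 6u + 1) + 143| < ε.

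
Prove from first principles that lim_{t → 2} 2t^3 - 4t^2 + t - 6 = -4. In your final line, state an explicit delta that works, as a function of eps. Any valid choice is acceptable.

Let eps > 0 be given. We want delta > 0 such that 0 < |t − 2| < delta implies |(2t^3 - 4t^2 + t - 6) + 4| < eps.
(2t^3 - 4t^2 + t - 6) + 4 = 2t^3 - 4t^2 + t - 2 = (t − 2)(2t^2 + 1).
So |(2t^3 - 4t^2 + t - 6) + 4| = |t − 2|·|2t^2 + 1|.
Require delta ≤ 2. Then |t − 2| < 2 gives |t| < 4, and by the triangle inequality |2t^2 + 1| ≤ 2·4^2 + 1 = 33.
Hence |(2t^3 - 4t^2 + t - 6) + 4| ≤ 33|t − 2| < eps provided |t − 2| < eps/33.
Choosing delta = min(2, eps/33) ensures both conditions, hence |(2t^3 - 4t^2 + t - 6) + 4| < eps.

delta = min(2, eps/33)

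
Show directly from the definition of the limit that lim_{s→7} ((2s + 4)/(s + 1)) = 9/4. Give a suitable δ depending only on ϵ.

δ = min(4, 16ϵ)

Let ϵ > 0 be given. We want δ > 0 with 0 < |s − 7| < δ ⇒ |(2s + 4)/(s + 1) − (9/4)| < ϵ.
Combining over a common denominator, (2s + 4)/(s + 1) − (9/4) = [(2s + 4)·8 − 18·(s + 1)] / [8·(s + 1)] = -2(s − 7) / (8(s + 1)).
So |(2s + 4)/(s + 1) − (9/4)| = 2|s − 7| / (8·|s + 1|).
Require δ ≤ 4, so |s + 1| ≥ |8| − |s − 7| > 8 − 4 = 4.
Hence |(2s + 4)/(s + 1) − (9/4)| < 2|s − 7|/(8·4) = (1/16)|s − 7|, which is < ϵ once |s − 7| < 16ϵ.
Take δ = min(4, 16ϵ). Then 0 < |s − 7| < δ forces both bounds, so |(2s + 4)/(s + 1) − (9/4)| < ϵ.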